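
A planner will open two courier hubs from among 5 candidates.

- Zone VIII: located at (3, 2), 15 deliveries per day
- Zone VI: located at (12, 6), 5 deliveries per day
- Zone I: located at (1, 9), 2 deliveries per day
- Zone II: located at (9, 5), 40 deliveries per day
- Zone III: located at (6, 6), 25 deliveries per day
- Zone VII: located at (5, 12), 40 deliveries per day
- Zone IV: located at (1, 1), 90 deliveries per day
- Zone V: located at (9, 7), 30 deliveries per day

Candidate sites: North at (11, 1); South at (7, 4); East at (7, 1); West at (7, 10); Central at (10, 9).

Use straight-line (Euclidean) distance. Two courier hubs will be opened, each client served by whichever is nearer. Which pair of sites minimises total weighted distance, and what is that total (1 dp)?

Evaluate every pair (each demand assigned to the nearer of the two):
  {South, West}: total = 1076.6
  {East, West}: total = 1149.3
  {South, Central}: total = 1150.1
  {South, East}: total = 1227.8
  {East, Central}: total = 1228.1
  {North, South}: total = 1295.3
  {North, West}: total = 1561.9
  {West, Central}: total = 1586.1
  {North, East}: total = 1590.7
  {North, Central}: total = 1647.2
Best pair: {South, West} with total 1076.6.

{South, West}, total 1076.6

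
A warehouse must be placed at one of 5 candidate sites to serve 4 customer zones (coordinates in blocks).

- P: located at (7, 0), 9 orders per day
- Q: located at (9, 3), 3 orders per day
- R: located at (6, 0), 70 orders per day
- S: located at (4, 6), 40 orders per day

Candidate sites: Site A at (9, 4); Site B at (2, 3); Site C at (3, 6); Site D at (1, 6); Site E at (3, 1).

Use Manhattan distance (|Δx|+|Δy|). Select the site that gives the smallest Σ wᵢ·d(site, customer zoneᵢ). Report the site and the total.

Total weighted distance at each candidate:
  Site A (9, 4): total = 827
  Site B (2, 3): total = 783
  Site C (3, 6): total = 787
  Site D (1, 6): total = 1031
  Site E (3, 1): total = 589
Minimum is at Site E with total 589 blocks.

Site E, total 589 blocks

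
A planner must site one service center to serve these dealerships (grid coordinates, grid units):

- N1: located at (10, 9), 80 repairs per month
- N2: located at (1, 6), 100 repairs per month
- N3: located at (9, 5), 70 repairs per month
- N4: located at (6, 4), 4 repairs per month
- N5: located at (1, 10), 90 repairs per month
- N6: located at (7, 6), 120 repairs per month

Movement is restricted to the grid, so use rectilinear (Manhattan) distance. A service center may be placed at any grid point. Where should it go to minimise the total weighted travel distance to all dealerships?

(7, 6)

Manhattan distance separates: Σwᵢ(|x−xᵢ|+|y−yᵢ|) = Σwᵢ|x−xᵢ| + Σwᵢ|y−yᵢ|, so x and y are optimised independently as 1-D weighted medians.
Total weight W = 464; half = 232.
x-coordinate, sorted with cumulative weight:
  x=1 (N2, w=100) cum 100
  x=1 (N5, w=90) cum 190
  x=6 (N4, w=4) cum 194
  x=7 (N6, w=120) cum 314  ← median
  x=9 (N3, w=70) cum 384
  x=10 (N1, w=80) cum 464
⇒ x* = 7
y-coordinate, sorted with cumulative weight:
  y=4 (N4, w=4) cum 4
  y=5 (N3, w=70) cum 74
  y=6 (N2, w=100) cum 174
  y=6 (N6, w=120) cum 294  ← median
  y=9 (N1, w=80) cum 374
  y=10 (N5, w=90) cum 464
⇒ y* = 6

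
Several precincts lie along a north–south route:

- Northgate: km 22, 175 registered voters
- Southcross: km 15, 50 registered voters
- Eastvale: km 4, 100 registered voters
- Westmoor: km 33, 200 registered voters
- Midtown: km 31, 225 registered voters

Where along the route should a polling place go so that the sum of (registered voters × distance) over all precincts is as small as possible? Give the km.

For a sum of weighted absolute distances on a line, the optimum is the weighted median (not the mean). Total weight W = 750; half-weight = 375.
Sort by position and accumulate weight:
  km 4 (Eastvale, w=100) → cum 100
  km 15 (Southcross, w=50) → cum 150
  km 22 (Northgate, w=175) → cum 325
  km 31 (Midtown, w=225) → cum 550  ≥ 375 → median here
  km 33 (Westmoor, w=200) → cum 750
Optimal location: km 31.

x = 31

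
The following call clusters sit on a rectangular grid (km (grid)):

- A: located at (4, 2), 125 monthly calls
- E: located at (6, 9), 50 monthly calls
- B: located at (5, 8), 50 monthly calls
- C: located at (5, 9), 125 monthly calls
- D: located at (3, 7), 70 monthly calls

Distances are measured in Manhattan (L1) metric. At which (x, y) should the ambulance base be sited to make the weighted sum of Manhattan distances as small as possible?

(5, 8)

Manhattan distance separates: Σwᵢ(|x−xᵢ|+|y−yᵢ|) = Σwᵢ|x−xᵢ| + Σwᵢ|y−yᵢ|, so x and y are optimised independently as 1-D weighted medians.
Total weight W = 420; half = 210.
x-coordinate, sorted with cumulative weight:
  x=3 (D, w=70) cum 70
  x=4 (A, w=125) cum 195
  x=5 (B, w=50) cum 245  ← median
  x=5 (C, w=125) cum 370
  x=6 (E, w=50) cum 420
⇒ x* = 5
y-coordinate, sorted with cumulative weight:
  y=2 (A, w=125) cum 125
  y=7 (D, w=70) cum 195
  y=8 (B, w=50) cum 245  ← median
  y=9 (E, w=50) cum 295
  y=9 (C, w=125) cum 420
⇒ y* = 8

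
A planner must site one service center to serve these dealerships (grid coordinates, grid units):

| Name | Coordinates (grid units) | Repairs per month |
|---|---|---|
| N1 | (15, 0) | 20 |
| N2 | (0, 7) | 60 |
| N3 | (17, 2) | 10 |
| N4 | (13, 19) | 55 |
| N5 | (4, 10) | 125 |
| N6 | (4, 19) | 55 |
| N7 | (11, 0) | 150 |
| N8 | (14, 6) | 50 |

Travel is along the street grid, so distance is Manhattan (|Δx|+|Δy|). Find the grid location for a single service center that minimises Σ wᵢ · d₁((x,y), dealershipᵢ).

Manhattan distance separates: Σwᵢ(|x−xᵢ|+|y−yᵢ|) = Σwᵢ|x−xᵢ| + Σwᵢ|y−yᵢ|, so x and y are optimised independently as 1-D weighted medians.
Total weight W = 525; half = 262.5.
x-coordinate, sorted with cumulative weight:
  x=0 (N2, w=60) cum 60
  x=4 (N5, w=125) cum 185
  x=4 (N6, w=55) cum 240
  x=11 (N7, w=150) cum 390  ← median
  x=13 (N4, w=55) cum 445
  x=14 (N8, w=50) cum 495
  x=15 (N1, w=20) cum 515
  x=17 (N3, w=10) cum 525
⇒ x* = 11
y-coordinate, sorted with cumulative weight:
  y=0 (N1, w=20) cum 20
  y=0 (N7, w=150) cum 170
  y=2 (N3, w=10) cum 180
  y=6 (N8, w=50) cum 230
  y=7 (N2, w=60) cum 290  ← median
  y=10 (N5, w=125) cum 415
  y=19 (N4, w=55) cum 470
  y=19 (N6, w=55) cum 525
⇒ y* = 7

(11, 7)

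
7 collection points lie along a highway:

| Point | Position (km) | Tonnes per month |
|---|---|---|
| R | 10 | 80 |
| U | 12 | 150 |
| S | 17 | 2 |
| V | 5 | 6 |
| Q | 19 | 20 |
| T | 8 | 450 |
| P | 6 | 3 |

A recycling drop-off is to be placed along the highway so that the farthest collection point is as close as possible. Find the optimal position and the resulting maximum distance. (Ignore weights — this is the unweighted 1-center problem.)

The 1-center on a line is the midpoint of the two extreme points: leftmost at 5, rightmost at 19.
Optimal location = (5 + 19)/2 = 12; maximum distance = (19 − 5)/2 = 7.

location 12, max distance 7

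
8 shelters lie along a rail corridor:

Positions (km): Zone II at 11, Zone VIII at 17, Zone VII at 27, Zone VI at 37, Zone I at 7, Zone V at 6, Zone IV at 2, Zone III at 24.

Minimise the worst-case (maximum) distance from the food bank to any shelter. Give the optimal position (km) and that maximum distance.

location 19.5, max distance 17.5

The 1-center on a line is the midpoint of the two extreme points: leftmost at 2, rightmost at 37.
Optimal location = (2 + 37)/2 = 19.5; maximum distance = (37 − 2)/2 = 17.5.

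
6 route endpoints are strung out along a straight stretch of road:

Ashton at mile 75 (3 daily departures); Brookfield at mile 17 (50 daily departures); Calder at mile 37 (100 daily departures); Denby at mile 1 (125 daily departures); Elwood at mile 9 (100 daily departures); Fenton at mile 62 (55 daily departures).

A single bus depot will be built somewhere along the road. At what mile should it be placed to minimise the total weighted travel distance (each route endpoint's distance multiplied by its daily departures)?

x = 9

For a sum of weighted absolute distances on a line, the optimum is the weighted median (not the mean). Total weight W = 433; half-weight = 216.5.
Sort by position and accumulate weight:
  mile 1 (Denby, w=125) → cum 125
  mile 9 (Elwood, w=100) → cum 225  ≥ 216.5 → median here
  mile 17 (Brookfield, w=50) → cum 275
  mile 37 (Calder, w=100) → cum 375
  mile 62 (Fenton, w=55) → cum 430
  mile 75 (Ashton, w=3) → cum 433
Optimal location: mile 9.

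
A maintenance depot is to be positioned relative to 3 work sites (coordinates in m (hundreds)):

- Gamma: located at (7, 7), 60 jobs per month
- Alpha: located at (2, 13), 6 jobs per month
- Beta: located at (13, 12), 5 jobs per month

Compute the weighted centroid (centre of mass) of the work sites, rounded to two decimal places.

The minimiser of Σwᵢ‖p−pᵢ‖² is the weighted centroid p* = (Σwᵢpᵢ)/(Σwᵢ).
Σwᵢ = 71.
Σwᵢxᵢ = 60·7 + 6·2 + 5·13 = 497.
Σwᵢyᵢ = 60·7 + 6·13 + 5·12 = 558.
x* = 497/71 = 7.00, y* = 558/71 = 7.86.

(7.00, 7.86)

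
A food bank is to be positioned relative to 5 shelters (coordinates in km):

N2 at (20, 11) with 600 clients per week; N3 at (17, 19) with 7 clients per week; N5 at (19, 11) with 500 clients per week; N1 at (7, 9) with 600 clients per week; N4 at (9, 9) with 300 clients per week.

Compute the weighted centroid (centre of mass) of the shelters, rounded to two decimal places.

The minimiser of Σwᵢ‖p−pᵢ‖² is the weighted centroid p* = (Σwᵢpᵢ)/(Σwᵢ).
Σwᵢ = 2007.
Σwᵢxᵢ = 600·20 + 7·17 + 500·19 + 600·7 + 300·9 = 28519.
Σwᵢyᵢ = 600·11 + 7·19 + 500·11 + 600·9 + 300·9 = 20333.
x* = 28519/2007 = 14.21, y* = 20333/2007 = 10.13.

(14.21, 10.13)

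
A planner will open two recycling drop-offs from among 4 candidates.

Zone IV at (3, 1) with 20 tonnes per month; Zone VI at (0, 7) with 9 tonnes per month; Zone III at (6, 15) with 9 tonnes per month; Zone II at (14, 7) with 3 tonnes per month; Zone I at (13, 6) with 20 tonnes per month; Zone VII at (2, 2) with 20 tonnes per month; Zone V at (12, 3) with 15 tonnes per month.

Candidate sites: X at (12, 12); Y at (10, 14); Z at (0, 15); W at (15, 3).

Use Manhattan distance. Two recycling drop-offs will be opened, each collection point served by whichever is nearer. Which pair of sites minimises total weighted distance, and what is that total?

Evaluate every pair (each demand assigned to the nearer of the two):
  {Z, W}: total = 846
  {Y, W}: total = 918
  {X, W}: total = 954
  {X, Z}: total = 1062
  {Y, Z}: total = 1205
  {X, Y}: total = 1294
Best pair: {Z, W} with total 846.

{Z, W}, total 846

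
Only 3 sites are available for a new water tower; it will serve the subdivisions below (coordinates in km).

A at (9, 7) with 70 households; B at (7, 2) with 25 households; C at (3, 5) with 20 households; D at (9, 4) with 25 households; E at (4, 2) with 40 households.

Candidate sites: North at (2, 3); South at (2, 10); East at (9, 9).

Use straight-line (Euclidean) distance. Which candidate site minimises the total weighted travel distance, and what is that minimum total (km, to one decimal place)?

East, total 935.3 km

Total weighted distance at each candidate:
  North (2, 3): total = 1002.8
  South (2, 10): total = 1431.3
  East (9, 9): total = 935.3
Minimum is at East with total 935.3 km.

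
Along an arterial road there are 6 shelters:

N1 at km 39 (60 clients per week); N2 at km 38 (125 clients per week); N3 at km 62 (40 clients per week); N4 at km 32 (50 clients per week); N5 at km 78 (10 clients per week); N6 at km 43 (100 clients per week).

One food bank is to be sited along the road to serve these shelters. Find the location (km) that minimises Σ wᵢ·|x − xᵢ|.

For a sum of weighted absolute distances on a line, the optimum is the weighted median (not the mean). Total weight W = 385; half-weight = 192.5.
Sort by position and accumulate weight:
  km 32 (N4, w=50) → cum 50
  km 38 (N2, w=125) → cum 175
  km 39 (N1, w=60) → cum 235  ≥ 192.5 → median here
  km 43 (N6, w=100) → cum 335
  km 62 (N3, w=40) → cum 375
  km 78 (N5, w=10) → cum 385
Optimal location: km 39.

x = 39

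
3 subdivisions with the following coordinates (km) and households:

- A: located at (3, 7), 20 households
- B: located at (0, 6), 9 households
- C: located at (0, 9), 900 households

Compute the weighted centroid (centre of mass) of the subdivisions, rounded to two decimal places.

The minimiser of Σwᵢ‖p−pᵢ‖² is the weighted centroid p* = (Σwᵢpᵢ)/(Σwᵢ).
Σwᵢ = 929.
Σwᵢxᵢ = 20·3 + 9·0 + 900·0 = 60.
Σwᵢyᵢ = 20·7 + 9·6 + 900·9 = 8294.
x* = 60/929 = 0.06, y* = 8294/929 = 8.93.

(0.06, 8.93)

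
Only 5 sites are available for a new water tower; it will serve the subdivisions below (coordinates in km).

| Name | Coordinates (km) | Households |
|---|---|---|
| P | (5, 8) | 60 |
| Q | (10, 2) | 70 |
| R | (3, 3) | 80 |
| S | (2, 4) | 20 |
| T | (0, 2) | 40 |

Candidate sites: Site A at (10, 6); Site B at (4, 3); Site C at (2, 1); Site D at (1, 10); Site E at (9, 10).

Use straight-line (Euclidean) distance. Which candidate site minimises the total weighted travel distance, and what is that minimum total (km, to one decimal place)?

Total weighted distance at each candidate:
  Site A (10, 6): total = 1808.1
  Site B (4, 3): total = 1021.4
  Site C (2, 1): total = 1349.6
  Site D (1, 10): total = 2137.8
  Site E (9, 10): total = 2236.3
Minimum is at Site B with total 1021.4 km.

Site B, total 1021.4 km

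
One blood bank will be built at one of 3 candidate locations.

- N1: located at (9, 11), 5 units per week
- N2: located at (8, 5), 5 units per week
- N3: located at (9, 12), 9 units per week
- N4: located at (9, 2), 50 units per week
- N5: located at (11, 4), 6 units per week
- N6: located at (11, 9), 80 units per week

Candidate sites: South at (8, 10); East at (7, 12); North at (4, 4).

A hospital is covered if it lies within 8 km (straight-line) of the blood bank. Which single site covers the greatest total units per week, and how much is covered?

Coverage radius r = 8 km; a point is covered iff (Δx)²+(Δy)² ≤ 8² = 64.
  South (8, 10): covers {N1, N2, N3, N5, N6} → 105
  East (7, 12): covers {N1, N2, N3, N6} → 99
  North (4, 4): covers {N2, N4, N5} → 61
Maximum coverage at South: 105 units per week.

South, covering 105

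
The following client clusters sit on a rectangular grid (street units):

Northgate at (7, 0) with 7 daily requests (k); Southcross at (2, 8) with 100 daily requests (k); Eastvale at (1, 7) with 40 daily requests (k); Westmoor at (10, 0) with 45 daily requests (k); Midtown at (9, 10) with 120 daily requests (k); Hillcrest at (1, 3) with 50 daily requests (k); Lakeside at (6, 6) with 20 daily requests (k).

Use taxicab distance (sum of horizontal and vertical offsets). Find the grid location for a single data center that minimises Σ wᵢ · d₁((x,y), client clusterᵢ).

(6, 8)

Manhattan distance separates: Σwᵢ(|x−xᵢ|+|y−yᵢ|) = Σwᵢ|x−xᵢ| + Σwᵢ|y−yᵢ|, so x and y are optimised independently as 1-D weighted medians.
Total weight W = 382; half = 191.
x-coordinate, sorted with cumulative weight:
  x=1 (Eastvale, w=40) cum 40
  x=1 (Hillcrest, w=50) cum 90
  x=2 (Southcross, w=100) cum 190
  x=6 (Lakeside, w=20) cum 210  ← median
  x=7 (Northgate, w=7) cum 217
  x=9 (Midtown, w=120) cum 337
  x=10 (Westmoor, w=45) cum 382
⇒ x* = 6
y-coordinate, sorted with cumulative weight:
  y=0 (Northgate, w=7) cum 7
  y=0 (Westmoor, w=45) cum 52
  y=3 (Hillcrest, w=50) cum 102
  y=6 (Lakeside, w=20) cum 122
  y=7 (Eastvale, w=40) cum 162
  y=8 (Southcross, w=100) cum 262  ← median
  y=10 (Midtown, w=120) cum 382
⇒ y* = 8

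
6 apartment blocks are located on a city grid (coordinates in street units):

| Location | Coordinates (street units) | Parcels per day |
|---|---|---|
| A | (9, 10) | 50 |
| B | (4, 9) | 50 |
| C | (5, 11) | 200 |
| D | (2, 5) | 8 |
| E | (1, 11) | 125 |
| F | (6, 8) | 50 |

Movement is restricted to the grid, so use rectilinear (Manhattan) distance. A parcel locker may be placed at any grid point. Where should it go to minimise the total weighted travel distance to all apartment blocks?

(5, 11)

Manhattan distance separates: Σwᵢ(|x−xᵢ|+|y−yᵢ|) = Σwᵢ|x−xᵢ| + Σwᵢ|y−yᵢ|, so x and y are optimised independently as 1-D weighted medians.
Total weight W = 483; half = 241.5.
x-coordinate, sorted with cumulative weight:
  x=1 (E, w=125) cum 125
  x=2 (D, w=8) cum 133
  x=4 (B, w=50) cum 183
  x=5 (C, w=200) cum 383  ← median
  x=6 (F, w=50) cum 433
  x=9 (A, w=50) cum 483
⇒ x* = 5
y-coordinate, sorted with cumulative weight:
  y=5 (D, w=8) cum 8
  y=8 (F, w=50) cum 58
  y=9 (B, w=50) cum 108
  y=10 (A, w=50) cum 158
  y=11 (C, w=200) cum 358  ← median
  y=11 (E, w=125) cum 483
⇒ y* = 11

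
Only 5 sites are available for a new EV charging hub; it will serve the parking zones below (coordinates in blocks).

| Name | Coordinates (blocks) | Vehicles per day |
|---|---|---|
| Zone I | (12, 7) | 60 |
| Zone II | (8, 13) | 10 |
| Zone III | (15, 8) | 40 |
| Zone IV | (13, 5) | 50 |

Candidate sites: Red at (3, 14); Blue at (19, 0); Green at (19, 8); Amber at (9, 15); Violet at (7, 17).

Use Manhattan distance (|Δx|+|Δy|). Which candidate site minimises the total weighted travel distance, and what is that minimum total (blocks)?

Total weighted distance at each candidate:
  Red (3, 14): total = 2690
  Blue (19, 0): total = 2110
  Green (19, 8): total = 1250
  Amber (9, 15): total = 1910
  Violet (7, 17): total = 2530
Minimum is at Green with total 1250 blocks.

Green, total 1250 blocks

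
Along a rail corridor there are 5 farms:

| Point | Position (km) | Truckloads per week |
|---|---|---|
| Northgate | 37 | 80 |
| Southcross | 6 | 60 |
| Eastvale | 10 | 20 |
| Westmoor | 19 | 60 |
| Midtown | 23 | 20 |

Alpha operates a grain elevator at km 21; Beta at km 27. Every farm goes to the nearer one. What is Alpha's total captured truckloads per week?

The indifferent point is the midpoint (21+27)/2 = 24; farms left of it (closer to Alpha at 21) go to Alpha, those right go to Beta.
  Southcross at 6 (w=60) → Alpha
  Eastvale at 10 (w=20) → Alpha
  Westmoor at 19 (w=60) → Alpha
  Midtown at 23 (w=20) → Alpha
  Northgate at 37 (w=80) → Beta
Alpha captures 160; Beta captures 80.

160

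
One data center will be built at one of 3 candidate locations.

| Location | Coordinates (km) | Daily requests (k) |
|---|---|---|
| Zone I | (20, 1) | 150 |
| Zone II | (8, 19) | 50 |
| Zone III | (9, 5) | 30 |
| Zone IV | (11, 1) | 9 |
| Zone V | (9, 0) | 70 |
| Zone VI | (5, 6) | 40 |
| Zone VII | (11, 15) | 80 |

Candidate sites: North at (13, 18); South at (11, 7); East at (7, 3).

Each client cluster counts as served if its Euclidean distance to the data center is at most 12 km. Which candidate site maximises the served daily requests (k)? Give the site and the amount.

South, covering 379

Coverage radius r = 12 km; a point is covered iff (Δx)²+(Δy)² ≤ 12² = 144.
  North (13, 18): covers {Zone II, Zone VII} → 130
  South (11, 7): covers {Zone I, Zone III, Zone IV, Zone V, Zone VI, Zone VII} → 379
  East (7, 3): covers {Zone III, Zone IV, Zone V, Zone VI} → 149
Maximum coverage at South: 379 daily requests (k).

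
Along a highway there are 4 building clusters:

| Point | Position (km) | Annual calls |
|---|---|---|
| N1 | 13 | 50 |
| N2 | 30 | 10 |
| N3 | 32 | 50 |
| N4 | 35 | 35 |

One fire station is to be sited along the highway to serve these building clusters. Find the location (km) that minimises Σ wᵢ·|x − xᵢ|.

x = 32

For a sum of weighted absolute distances on a line, the optimum is the weighted median (not the mean). Total weight W = 145; half-weight = 72.5.
Sort by position and accumulate weight:
  km 13 (N1, w=50) → cum 50
  km 30 (N2, w=10) → cum 60
  km 32 (N3, w=50) → cum 110  ≥ 72.5 → median here
  km 35 (N4, w=35) → cum 145
Optimal location: km 32.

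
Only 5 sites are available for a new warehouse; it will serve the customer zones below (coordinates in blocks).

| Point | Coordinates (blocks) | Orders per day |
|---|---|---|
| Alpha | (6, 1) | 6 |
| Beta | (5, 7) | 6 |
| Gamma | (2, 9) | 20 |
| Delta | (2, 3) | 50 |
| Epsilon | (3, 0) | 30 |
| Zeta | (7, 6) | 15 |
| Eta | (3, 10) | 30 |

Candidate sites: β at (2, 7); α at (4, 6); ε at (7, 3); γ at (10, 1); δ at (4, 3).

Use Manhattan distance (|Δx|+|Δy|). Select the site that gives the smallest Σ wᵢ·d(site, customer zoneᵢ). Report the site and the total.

Total weighted distance at each candidate:
  β (2, 7): total = 768
  α (4, 6): total = 809
  ε (7, 3): total = 1109
  γ (10, 1): total = 1750
  δ (4, 3): total = 764
Minimum is at δ with total 764 blocks.

δ, total 764 blocks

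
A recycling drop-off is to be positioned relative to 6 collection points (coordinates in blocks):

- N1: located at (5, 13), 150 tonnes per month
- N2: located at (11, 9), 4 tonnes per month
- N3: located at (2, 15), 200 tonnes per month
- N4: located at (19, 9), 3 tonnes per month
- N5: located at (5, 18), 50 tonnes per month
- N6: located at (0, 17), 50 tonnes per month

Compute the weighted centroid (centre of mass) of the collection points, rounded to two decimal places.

The minimiser of Σwᵢ‖p−pᵢ‖² is the weighted centroid p* = (Σwᵢpᵢ)/(Σwᵢ).
Σwᵢ = 457.
Σwᵢxᵢ = 150·5 + 4·11 + 200·2 + 3·19 + 50·5 + 50·0 = 1501.
Σwᵢyᵢ = 150·13 + 4·9 + 200·15 + 3·9 + 50·18 + 50·17 = 6763.
x* = 1501/457 = 3.28, y* = 6763/457 = 14.80.

(3.28, 14.80)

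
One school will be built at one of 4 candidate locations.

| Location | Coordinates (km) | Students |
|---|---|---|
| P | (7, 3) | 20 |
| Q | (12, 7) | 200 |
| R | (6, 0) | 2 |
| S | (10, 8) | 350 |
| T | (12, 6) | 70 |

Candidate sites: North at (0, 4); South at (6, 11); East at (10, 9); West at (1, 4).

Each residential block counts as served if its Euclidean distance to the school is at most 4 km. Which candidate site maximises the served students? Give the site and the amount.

Coverage radius r = 4 km; a point is covered iff (Δx)²+(Δy)² ≤ 4² = 16.
  North (0, 4): covers {none} → 0
  South (6, 11): covers {none} → 0
  East (10, 9): covers {Q, S, T} → 620
  West (1, 4): covers {none} → 0
Maximum coverage at East: 620 students.

East, covering 620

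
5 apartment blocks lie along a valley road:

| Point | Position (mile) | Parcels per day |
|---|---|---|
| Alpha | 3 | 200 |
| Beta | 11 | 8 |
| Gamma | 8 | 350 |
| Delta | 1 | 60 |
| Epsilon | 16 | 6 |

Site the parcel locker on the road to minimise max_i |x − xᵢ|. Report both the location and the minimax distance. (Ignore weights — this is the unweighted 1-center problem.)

location 8.5, max distance 7.5

The 1-center on a line is the midpoint of the two extreme points: leftmost at 1, rightmost at 16.
Optimal location = (1 + 16)/2 = 8.5; maximum distance = (16 − 1)/2 = 7.5.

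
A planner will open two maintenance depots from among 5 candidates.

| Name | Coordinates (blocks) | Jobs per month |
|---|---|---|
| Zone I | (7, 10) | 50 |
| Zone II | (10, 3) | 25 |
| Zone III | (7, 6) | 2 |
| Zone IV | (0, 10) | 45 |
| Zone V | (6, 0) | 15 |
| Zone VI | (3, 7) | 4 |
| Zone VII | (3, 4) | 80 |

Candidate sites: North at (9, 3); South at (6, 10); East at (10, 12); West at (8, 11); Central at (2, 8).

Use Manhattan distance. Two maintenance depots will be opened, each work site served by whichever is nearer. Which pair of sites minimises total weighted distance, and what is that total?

Evaluate every pair (each demand assigned to the nearer of the two):
  {North, South}: total = 1029
  {North, Central}: total = 1063
  {South, Central}: total = 1073
  {West, Central}: total = 1130
  {North, West}: total = 1226
  {East, Central}: total = 1257
  {South, East}: total = 1449
  {South, West}: total = 1474
  {North, East}: total = 1515
  {East, West}: total = 1933
Best pair: {North, South} with total 1029.

{North, South}, total 1029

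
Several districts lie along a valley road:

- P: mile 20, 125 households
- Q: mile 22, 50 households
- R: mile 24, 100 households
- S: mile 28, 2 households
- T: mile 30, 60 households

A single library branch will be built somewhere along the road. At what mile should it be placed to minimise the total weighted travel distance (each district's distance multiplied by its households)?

For a sum of weighted absolute distances on a line, the optimum is the weighted median (not the mean). Total weight W = 337; half-weight = 168.5.
Sort by position and accumulate weight:
  mile 20 (P, w=125) → cum 125
  mile 22 (Q, w=50) → cum 175  ≥ 168.5 → median here
  mile 24 (R, w=100) → cum 275
  mile 28 (S, w=2) → cum 277
  mile 30 (T, w=60) → cum 337
Optimal location: mile 22.

x = 22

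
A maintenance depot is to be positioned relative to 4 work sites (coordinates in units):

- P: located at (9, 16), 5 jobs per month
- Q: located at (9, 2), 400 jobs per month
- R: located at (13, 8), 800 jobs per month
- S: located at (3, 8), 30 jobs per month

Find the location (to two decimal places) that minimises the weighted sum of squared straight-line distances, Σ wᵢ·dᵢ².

The minimiser of Σwᵢ‖p−pᵢ‖² is the weighted centroid p* = (Σwᵢpᵢ)/(Σwᵢ).
Σwᵢ = 1235.
Σwᵢxᵢ = 5·9 + 400·9 + 800·13 + 30·3 = 14135.
Σwᵢyᵢ = 5·16 + 400·2 + 800·8 + 30·8 = 7520.
x* = 14135/1235 = 11.45, y* = 7520/1235 = 6.09.

(11.45, 6.09)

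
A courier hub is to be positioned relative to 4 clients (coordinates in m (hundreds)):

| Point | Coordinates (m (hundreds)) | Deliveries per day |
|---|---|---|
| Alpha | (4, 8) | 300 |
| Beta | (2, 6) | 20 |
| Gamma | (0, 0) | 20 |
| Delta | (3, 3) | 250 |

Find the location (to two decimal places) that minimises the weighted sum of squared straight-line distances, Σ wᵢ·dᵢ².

(3.37, 5.54)

The minimiser of Σwᵢ‖p−pᵢ‖² is the weighted centroid p* = (Σwᵢpᵢ)/(Σwᵢ).
Σwᵢ = 590.
Σwᵢxᵢ = 300·4 + 20·2 + 20·0 + 250·3 = 1990.
Σwᵢyᵢ = 300·8 + 20·6 + 20·0 + 250·3 = 3270.
x* = 1990/590 = 3.37, y* = 3270/590 = 5.54.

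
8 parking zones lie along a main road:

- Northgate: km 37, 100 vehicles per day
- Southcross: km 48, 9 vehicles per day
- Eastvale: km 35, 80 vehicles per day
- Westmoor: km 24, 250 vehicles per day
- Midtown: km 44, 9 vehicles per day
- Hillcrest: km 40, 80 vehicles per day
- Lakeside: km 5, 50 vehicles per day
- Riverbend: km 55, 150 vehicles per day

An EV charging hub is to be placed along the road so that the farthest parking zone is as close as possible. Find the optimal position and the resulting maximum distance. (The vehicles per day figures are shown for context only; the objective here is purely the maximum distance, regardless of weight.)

The 1-center on a line is the midpoint of the two extreme points: leftmost at 5, rightmost at 55.
Optimal location = (5 + 55)/2 = 30; maximum distance = (55 − 5)/2 = 25.

location 30, max distance 25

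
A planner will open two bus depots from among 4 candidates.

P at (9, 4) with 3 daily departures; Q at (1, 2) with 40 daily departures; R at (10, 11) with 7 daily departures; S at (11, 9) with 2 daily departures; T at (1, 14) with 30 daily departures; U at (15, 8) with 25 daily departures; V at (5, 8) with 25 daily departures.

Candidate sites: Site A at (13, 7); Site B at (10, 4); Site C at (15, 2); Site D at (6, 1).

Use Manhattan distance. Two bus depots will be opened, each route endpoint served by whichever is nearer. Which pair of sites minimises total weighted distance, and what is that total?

Evaluate every pair (each demand assigned to the nearer of the two):
  {Site A, Site D}: total = 1130
  {Site C, Site D}: total = 1268
  {Site B, Site D}: total = 1269
  {Site A, Site B}: total = 1370
  {Site B, Site C}: total = 1449
  {Site A, Site C}: total = 1508
Best pair: {Site A, Site D} with total 1130.

{Site A, Site D}, total 1130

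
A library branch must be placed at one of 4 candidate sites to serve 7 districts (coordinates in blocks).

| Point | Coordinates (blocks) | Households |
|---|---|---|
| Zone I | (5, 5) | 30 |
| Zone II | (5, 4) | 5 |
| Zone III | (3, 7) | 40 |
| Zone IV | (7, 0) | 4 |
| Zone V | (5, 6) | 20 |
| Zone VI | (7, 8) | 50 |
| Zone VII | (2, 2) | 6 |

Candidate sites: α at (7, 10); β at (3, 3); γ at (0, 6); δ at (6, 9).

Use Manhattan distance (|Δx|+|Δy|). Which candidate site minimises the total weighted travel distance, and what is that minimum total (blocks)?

δ, total 666 blocks

Total weighted distance at each candidate:
  α (7, 10): total = 868
  β (3, 3): total = 885
  γ (0, 6): total = 1013
  δ (6, 9): total = 666
Minimum is at δ with total 666 blocks.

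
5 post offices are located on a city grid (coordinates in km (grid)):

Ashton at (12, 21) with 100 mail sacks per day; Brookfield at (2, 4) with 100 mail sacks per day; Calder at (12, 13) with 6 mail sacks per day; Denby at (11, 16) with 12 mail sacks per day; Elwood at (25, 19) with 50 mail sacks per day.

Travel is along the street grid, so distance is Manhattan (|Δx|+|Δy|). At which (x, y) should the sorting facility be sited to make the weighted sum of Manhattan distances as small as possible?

Manhattan distance separates: Σwᵢ(|x−xᵢ|+|y−yᵢ|) = Σwᵢ|x−xᵢ| + Σwᵢ|y−yᵢ|, so x and y are optimised independently as 1-D weighted medians.
Total weight W = 268; half = 134.
x-coordinate, sorted with cumulative weight:
  x=2 (Brookfield, w=100) cum 100
  x=11 (Denby, w=12) cum 112
  x=12 (Ashton, w=100) cum 212  ← median
  x=12 (Calder, w=6) cum 218
  x=25 (Elwood, w=50) cum 268
⇒ x* = 12
y-coordinate, sorted with cumulative weight:
  y=4 (Brookfield, w=100) cum 100
  y=13 (Calder, w=6) cum 106
  y=16 (Denby, w=12) cum 118
  y=19 (Elwood, w=50) cum 168  ← median
  y=21 (Ashton, w=100) cum 268
⇒ y* = 19

(12, 19)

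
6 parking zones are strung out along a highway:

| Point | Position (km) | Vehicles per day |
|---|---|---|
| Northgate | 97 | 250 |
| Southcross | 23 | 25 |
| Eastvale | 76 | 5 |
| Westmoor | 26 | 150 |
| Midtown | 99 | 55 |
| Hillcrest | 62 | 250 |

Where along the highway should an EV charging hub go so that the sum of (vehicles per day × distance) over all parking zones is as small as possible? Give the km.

For a sum of weighted absolute distances on a line, the optimum is the weighted median (not the mean). Total weight W = 735; half-weight = 367.5.
Sort by position and accumulate weight:
  km 23 (Southcross, w=25) → cum 25
  km 26 (Westmoor, w=150) → cum 175
  km 62 (Hillcrest, w=250) → cum 425  ≥ 367.5 → median here
  km 76 (Eastvale, w=5) → cum 430
  km 97 (Northgate, w=250) → cum 680
  km 99 (Midtown, w=55) → cum 735
Optimal location: km 62.

x = 62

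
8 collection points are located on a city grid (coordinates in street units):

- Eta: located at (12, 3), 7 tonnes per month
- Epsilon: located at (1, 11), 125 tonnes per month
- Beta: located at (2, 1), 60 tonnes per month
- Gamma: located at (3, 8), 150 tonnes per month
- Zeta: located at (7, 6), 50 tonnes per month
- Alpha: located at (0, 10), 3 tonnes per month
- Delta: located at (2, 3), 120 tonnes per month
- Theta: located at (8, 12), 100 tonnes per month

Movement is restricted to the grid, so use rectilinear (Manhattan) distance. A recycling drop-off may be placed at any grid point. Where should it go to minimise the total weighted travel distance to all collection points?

(2, 8)

Manhattan distance separates: Σwᵢ(|x−xᵢ|+|y−yᵢ|) = Σwᵢ|x−xᵢ| + Σwᵢ|y−yᵢ|, so x and y are optimised independently as 1-D weighted medians.
Total weight W = 615; half = 307.5.
x-coordinate, sorted with cumulative weight:
  x=0 (Alpha, w=3) cum 3
  x=1 (Epsilon, w=125) cum 128
  x=2 (Beta, w=60) cum 188
  x=2 (Delta, w=120) cum 308  ← median
  x=3 (Gamma, w=150) cum 458
  x=7 (Zeta, w=50) cum 508
  x=8 (Theta, w=100) cum 608
  x=12 (Eta, w=7) cum 615
⇒ x* = 2
y-coordinate, sorted with cumulative weight:
  y=1 (Beta, w=60) cum 60
  y=3 (Eta, w=7) cum 67
  y=3 (Delta, w=120) cum 187
  y=6 (Zeta, w=50) cum 237
  y=8 (Gamma, w=150) cum 387  ← median
  y=10 (Alpha, w=3) cum 390
  y=11 (Epsilon, w=125) cum 515
  y=12 (Theta, w=100) cum 615
⇒ y* = 8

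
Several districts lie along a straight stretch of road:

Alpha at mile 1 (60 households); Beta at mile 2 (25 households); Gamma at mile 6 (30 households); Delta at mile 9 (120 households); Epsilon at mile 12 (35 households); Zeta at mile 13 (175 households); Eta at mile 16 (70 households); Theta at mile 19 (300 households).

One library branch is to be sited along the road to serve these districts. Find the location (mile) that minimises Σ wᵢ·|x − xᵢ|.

x = 13

For a sum of weighted absolute distances on a line, the optimum is the weighted median (not the mean). Total weight W = 815; half-weight = 407.5.
Sort by position and accumulate weight:
  mile 1 (Alpha, w=60) → cum 60
  mile 2 (Beta, w=25) → cum 85
  mile 6 (Gamma, w=30) → cum 115
  mile 9 (Delta, w=120) → cum 235
  mile 12 (Epsilon, w=35) → cum 270
  mile 13 (Zeta, w=175) → cum 445  ≥ 407.5 → median here
  mile 16 (Eta, w=70) → cum 515
  mile 19 (Theta, w=300) → cum 815
Optimal location: mile 13.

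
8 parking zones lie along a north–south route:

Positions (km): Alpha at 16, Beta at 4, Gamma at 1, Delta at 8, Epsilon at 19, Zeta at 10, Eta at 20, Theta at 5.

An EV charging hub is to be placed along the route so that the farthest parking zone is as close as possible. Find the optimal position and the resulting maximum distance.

The 1-center on a line is the midpoint of the two extreme points: leftmost at 1, rightmost at 20.
Optimal location = (1 + 20)/2 = 10.5; maximum distance = (20 − 1)/2 = 9.5.

location 10.5, max distance 9.5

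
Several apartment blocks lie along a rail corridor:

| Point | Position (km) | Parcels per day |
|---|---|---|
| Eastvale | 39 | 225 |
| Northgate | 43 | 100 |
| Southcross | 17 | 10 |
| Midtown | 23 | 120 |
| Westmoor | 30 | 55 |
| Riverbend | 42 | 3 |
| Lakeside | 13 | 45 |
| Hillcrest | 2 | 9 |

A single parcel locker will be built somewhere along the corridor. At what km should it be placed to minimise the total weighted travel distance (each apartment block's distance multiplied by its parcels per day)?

x = 39

For a sum of weighted absolute distances on a line, the optimum is the weighted median (not the mean). Total weight W = 567; half-weight = 283.5.
Sort by position and accumulate weight:
  km 2 (Hillcrest, w=9) → cum 9
  km 13 (Lakeside, w=45) → cum 54
  km 17 (Southcross, w=10) → cum 64
  km 23 (Midtown, w=120) → cum 184
  km 30 (Westmoor, w=55) → cum 239
  km 39 (Eastvale, w=225) → cum 464  ≥ 283.5 → median here
  km 42 (Riverbend, w=3) → cum 467
  km 43 (Northgate, w=100) → cum 567
Optimal location: km 39.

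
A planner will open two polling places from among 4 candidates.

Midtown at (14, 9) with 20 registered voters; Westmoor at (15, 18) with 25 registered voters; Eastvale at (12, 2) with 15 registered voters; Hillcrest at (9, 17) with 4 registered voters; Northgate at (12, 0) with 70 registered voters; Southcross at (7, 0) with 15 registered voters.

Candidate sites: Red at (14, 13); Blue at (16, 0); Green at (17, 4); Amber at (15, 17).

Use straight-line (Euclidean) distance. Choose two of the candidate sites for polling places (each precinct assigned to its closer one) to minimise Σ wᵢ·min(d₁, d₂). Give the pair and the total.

{Blue, Amber}, total 692.3

Evaluate every pair (each demand assigned to the nearer of the two):
  {Blue, Amber}: total = 692.3
  {Red, Blue}: total = 715.2
  {Green, Amber}: total = 856.2
  {Red, Green}: total = 923.6
  {Blue, Green}: total = 1013.3
  {Red, Amber}: total = 1438.9
Best pair: {Blue, Amber} with total 692.3.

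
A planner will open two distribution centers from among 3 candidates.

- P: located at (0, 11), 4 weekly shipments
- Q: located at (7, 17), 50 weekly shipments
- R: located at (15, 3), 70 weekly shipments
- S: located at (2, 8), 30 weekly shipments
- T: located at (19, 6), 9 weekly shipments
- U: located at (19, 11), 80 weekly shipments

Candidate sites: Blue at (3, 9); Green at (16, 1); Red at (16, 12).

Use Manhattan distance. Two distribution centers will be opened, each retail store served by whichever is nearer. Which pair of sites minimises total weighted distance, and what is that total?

{Blue, Red}, total 1781

Evaluate every pair (each demand assigned to the nearer of the two):
  {Blue, Red}: total = 1781
  {Green, Red}: total = 1910
  {Blue, Green}: total = 2002
Best pair: {Blue, Red} with total 1781.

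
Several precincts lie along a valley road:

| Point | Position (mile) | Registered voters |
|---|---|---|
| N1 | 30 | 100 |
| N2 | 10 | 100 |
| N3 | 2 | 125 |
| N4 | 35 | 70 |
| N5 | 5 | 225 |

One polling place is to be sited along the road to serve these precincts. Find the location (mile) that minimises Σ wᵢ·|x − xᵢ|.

For a sum of weighted absolute distances on a line, the optimum is the weighted median (not the mean). Total weight W = 620; half-weight = 310.
Sort by position and accumulate weight:
  mile 2 (N3, w=125) → cum 125
  mile 5 (N5, w=225) → cum 350  ≥ 310 → median here
  mile 10 (N2, w=100) → cum 450
  mile 30 (N1, w=100) → cum 550
  mile 35 (N4, w=70) → cum 620
Optimal location: mile 5.

x = 5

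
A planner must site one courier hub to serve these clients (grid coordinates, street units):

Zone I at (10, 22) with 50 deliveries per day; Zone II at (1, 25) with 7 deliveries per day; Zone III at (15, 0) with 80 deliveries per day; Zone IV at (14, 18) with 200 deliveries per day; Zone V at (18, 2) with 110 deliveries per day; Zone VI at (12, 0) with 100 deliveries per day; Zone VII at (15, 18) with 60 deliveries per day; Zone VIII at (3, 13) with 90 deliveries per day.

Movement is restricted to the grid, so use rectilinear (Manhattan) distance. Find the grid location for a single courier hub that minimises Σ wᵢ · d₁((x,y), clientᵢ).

(14, 13)

Manhattan distance separates: Σwᵢ(|x−xᵢ|+|y−yᵢ|) = Σwᵢ|x−xᵢ| + Σwᵢ|y−yᵢ|, so x and y are optimised independently as 1-D weighted medians.
Total weight W = 697; half = 348.5.
x-coordinate, sorted with cumulative weight:
  x=1 (Zone II, w=7) cum 7
  x=3 (Zone VIII, w=90) cum 97
  x=10 (Zone I, w=50) cum 147
  x=12 (Zone VI, w=100) cum 247
  x=14 (Zone IV, w=200) cum 447  ← median
  x=15 (Zone III, w=80) cum 527
  x=15 (Zone VII, w=60) cum 587
  x=18 (Zone V, w=110) cum 697
⇒ x* = 14
y-coordinate, sorted with cumulative weight:
  y=0 (Zone III, w=80) cum 80
  y=0 (Zone VI, w=100) cum 180
  y=2 (Zone V, w=110) cum 290
  y=13 (Zone VIII, w=90) cum 380  ← median
  y=18 (Zone IV, w=200) cum 580
  y=18 (Zone VII, w=60) cum 640
  y=22 (Zone I, w=50) cum 690
  y=25 (Zone II, w=7) cum 697
⇒ y* = 13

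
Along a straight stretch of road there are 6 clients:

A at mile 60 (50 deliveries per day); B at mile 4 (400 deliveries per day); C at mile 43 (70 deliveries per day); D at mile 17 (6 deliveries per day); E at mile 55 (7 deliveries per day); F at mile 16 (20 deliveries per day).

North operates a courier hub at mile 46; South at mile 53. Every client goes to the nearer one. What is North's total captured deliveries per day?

496

The indifferent point is the midpoint (46+53)/2 = 49.5; clients left of it (closer to North at 46) go to North, those right go to South.
  B at 4 (w=400) → North
  F at 16 (w=20) → North
  D at 17 (w=6) → North
  C at 43 (w=70) → North
  E at 55 (w=7) → South
  A at 60 (w=50) → South
North captures 496; South captures 57.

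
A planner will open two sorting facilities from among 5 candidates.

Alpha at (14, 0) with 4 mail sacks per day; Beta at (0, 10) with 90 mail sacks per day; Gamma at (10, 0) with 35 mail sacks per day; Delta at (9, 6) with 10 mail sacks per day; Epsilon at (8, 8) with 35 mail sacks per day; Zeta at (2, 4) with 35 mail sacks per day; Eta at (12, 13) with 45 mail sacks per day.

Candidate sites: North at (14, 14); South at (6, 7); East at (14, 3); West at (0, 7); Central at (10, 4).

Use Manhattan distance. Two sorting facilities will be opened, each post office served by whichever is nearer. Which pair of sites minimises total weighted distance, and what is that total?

Evaluate every pair (each demand assigned to the nearer of the two):
  {West, Central}: total = 1352
  {South, West}: total = 1575
  {East, West}: total = 1637
  {North, West}: total = 1646
  {North, South}: total = 1776
  {South, Central}: total = 1857
  {South, East}: total = 1997
  {North, Central}: total = 2267
  {East, Central}: total = 2607
  {North, East}: total = 2932
Best pair: {West, Central} with total 1352.

{West, Central}, total 1352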